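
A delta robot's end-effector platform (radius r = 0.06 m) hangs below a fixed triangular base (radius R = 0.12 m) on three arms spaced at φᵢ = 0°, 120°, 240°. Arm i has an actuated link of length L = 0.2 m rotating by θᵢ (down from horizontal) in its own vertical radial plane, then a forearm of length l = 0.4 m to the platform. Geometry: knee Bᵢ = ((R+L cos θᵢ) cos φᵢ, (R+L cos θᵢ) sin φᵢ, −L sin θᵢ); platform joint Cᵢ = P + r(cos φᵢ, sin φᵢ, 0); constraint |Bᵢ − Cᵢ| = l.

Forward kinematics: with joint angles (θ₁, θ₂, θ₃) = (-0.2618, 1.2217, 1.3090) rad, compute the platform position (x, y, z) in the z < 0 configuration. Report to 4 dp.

(0.2933, 0.0253, -0.3454)

arm 1 at φ=0.0°: (R−r)+L cos θ1 = 0.2532;  centre 1 = (0.2532, 0.0000, 0.0518)
φ2=120.0°: virtual centre (-0.0642, 0.1112, -0.1879), radius l
centre 3 = (0.1118·cos240.0°, 0.1118·sin240.0°, -0.1932) = (-0.0559, -0.0968, -0.1932)
eliminate P² terms by subtracting sphere 1 from 2 and 3
[-0.6348 0.2224 -0.4794]·P = -0.0150;  [-0.6181 -0.1936 -0.4899]·P = -0.0170
Cramer: x(z) = 0.0256-0.7749z;  y(z) = 0.0058-0.0562z
into |P−centre ₁|² = l²: 1.6037z² + 0.2485z + -0.1055 = 0;  Δ = 0.7385;  z = -0.3454 or 0.1905 → z<0 root = -0.3454
x = 0.2933, y = 0.0253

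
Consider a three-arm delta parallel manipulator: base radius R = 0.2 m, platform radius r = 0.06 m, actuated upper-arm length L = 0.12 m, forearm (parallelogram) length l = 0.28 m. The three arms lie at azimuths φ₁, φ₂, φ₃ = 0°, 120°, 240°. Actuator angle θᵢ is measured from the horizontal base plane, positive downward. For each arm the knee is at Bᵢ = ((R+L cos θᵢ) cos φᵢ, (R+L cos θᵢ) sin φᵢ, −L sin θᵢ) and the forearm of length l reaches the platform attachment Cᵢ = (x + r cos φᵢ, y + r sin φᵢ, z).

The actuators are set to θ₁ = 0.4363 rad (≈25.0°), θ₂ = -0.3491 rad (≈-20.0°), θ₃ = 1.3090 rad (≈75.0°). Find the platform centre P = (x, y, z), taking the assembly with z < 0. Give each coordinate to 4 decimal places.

centre 1 = (0.2488·cos0.0°, 0.2488·sin0.0°, -0.0507) = (0.2488, 0.0000, -0.0507)
φ2=120.0°: virtual centre (-0.1264, 0.2189, 0.0410), radius l
arm 3 at φ=240.0°: (R−r)+L cos θ3 = 0.1711;  centre 3 = (-0.0855, -0.1481, -0.1159)
|centre ₂|²−|centre ₁|² = 0.0011;  |centre ₃|²−|centre ₁|² = -0.0218
plane₁₂: -0.7503x+0.4378y+0.1835z = 0.0011
Cramer: x(z) = 0.0179-0.0053z;  y(z) = 0.0332-0.4282z
sphere 1 gives Az²+Bz+C=0 with A=1.1834, B=0.0755, C=-0.0214;  B²−4AC=0.1070;  roots -0.1701, 0.1064;  negative root z = -0.1701
x = 0.0187, y = 0.1060

(0.0187, 0.1060, -0.1701)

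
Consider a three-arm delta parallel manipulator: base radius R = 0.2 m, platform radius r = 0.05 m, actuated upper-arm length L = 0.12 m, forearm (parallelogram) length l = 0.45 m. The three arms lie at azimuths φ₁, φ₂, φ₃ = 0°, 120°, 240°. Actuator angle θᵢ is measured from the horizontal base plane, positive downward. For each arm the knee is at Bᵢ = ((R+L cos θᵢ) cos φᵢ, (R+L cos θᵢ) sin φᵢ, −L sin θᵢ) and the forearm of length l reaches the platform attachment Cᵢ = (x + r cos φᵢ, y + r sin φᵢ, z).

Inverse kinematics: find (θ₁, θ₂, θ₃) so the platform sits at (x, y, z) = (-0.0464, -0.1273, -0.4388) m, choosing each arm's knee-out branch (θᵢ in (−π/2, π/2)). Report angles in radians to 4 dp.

arm 1 (φ=0.0°): x'=-0.0464, y'=-0.1273
  e−x'=0.1964;  (l²−L²−(e−x')²−y'²−z²)/2L = -0.2468
  √(A²+B²)=0.4807;  θ1 = -1.1500+2.1098 ≈ 0.9599
φ2=120.0° → target in arm frame (-0.0870, 0.1038)
  A=0.2370, B=-0.4388, C=(l²−L²−A²−y'²−z²)/(2L)=-0.2976
  √(A²+B²)=0.4987;  θ2 = -1.0755+2.2101 ≈ 1.1346
φ3=240.0° → target in arm frame (0.1334, 0.0235)
  e−x'=0.0166;  (l²−L²−(e−x')²−y'²−z²)/2L = -0.0220
  √(A²+B²)=0.4391;  θ3 = -1.5331+1.6208 ≈ 0.0877

θ₁ = 0.9599, θ₂ = 1.1346, θ₃ = 0.0877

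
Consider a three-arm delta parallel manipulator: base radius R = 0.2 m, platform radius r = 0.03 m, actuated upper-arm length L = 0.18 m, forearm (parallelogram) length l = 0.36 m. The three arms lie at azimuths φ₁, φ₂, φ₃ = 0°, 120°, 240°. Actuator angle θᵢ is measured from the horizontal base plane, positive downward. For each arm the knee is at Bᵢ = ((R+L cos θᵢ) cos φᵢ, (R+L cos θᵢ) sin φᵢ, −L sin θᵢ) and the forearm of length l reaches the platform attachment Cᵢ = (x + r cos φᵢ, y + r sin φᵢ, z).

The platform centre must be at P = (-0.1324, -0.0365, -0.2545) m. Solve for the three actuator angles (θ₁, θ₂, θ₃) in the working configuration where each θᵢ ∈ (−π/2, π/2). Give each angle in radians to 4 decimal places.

θ₁ = 1.3092, θ₂ = 0.5234, θ₃ = 0.0871

arm 1 (φ=0.0°): x'=-0.1324, y'=-0.0365
  e−x'=0.3024;  (l²−L²−(e−x')²−y'²−z²)/2L = -0.1676
  √(A²+B²)=0.3952;  θ1 = -0.6996+2.0088 ≈ 1.3092
rotate P by −φ2: (0.0346, 0.1329, -0.2545)
  e−x'=0.1354;  (l²−L²−(e−x')²−y'²−z²)/2L = -0.0099
  θ2 = atan2(B,A) + arccos(C/0.2883) = 0.5234
rotate P by −φ3: (0.0978, -0.0964, -0.2545)
  A cos θ + B sin θ = C:  0.0722·cos θ + -0.2545·sin θ = 0.0498
  √(A²+B²)=0.2645;  θ3 = -1.2944+1.3815 ≈ 0.0871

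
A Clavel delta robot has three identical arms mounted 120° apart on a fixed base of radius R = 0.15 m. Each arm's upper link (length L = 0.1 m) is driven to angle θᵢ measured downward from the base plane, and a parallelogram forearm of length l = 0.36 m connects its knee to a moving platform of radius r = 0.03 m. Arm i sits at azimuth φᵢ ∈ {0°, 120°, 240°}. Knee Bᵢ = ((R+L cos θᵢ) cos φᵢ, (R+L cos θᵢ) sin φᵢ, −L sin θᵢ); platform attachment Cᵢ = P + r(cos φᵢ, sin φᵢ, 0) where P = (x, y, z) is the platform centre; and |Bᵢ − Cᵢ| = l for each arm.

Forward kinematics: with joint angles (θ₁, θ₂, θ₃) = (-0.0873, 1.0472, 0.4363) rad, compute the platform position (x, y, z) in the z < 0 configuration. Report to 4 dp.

(0.0893, -0.0634, -0.3208)

S1 = (0.2196·cos0.0°, 0.2196·sin0.0°, 0.0087) = (0.2196, 0.0000, 0.0087)
arm 2 at φ=120.0°: ρ2 = 0.1700;  S2 = (-0.0850, 0.1472, -0.0866)
S3 = (0.2106·cos240.0°, 0.2106·sin240.0°, -0.0423) = (-0.1053, -0.1824, -0.0423)
subtract pairs → two planes through P
linear system: -0.6092x+0.2944y = -0.0119−-0.1906z; -0.6499x+-0.3648y = -0.0022−-0.1020z
Cramer: x(z) = 0.0120-0.2407z;  y(z) = -0.0155+0.1494z
quadratic in z: (1.0803)z²+(0.0779)z+(-0.0862)=0, √Δ=0.6152 → z ∈ {-0.3208, 0.2487}; z = -0.3208 (taking z<0)
x = 0.0893, y = -0.0634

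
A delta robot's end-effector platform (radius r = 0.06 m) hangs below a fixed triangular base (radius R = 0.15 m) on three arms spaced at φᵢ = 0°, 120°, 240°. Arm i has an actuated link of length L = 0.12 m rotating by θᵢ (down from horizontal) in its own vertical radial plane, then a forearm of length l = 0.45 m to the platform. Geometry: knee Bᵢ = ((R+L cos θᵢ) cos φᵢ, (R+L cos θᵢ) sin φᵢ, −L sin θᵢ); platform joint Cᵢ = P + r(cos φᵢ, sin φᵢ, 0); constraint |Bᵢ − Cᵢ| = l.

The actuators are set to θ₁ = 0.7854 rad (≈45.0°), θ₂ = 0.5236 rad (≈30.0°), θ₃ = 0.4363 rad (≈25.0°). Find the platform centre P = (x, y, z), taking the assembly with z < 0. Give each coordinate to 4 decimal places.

φ1=0.0°: virtual centre (0.1749, 0.0000, -0.0849), radius l
arm 2 at φ=120.0°: e+L cos θ2 = 0.1939;  O2 = (-0.0970, 0.1679, -0.0600)
φ3=240.0°: virtual centre (-0.0994, -0.1721, -0.0507), radius l
eliminate P² terms by subtracting sphere 1 from 2 and 3
linear system: -0.5436x+0.3359y = 0.0034−0.0497z; -0.5485x+-0.3443y = 0.0043−0.0683z
Cramer: x(z) = -0.0071+0.1078z;  y(z) = -0.0012+0.0265z
quadratic in z: (1.0123)z²+(0.1304)z+(-0.1622)=0, √Δ=0.8209 → z ∈ {-0.4698, 0.3410}; z = -0.4698 (taking z<0)
x = -0.0577, y = -0.0137

(-0.0577, -0.0137, -0.4698)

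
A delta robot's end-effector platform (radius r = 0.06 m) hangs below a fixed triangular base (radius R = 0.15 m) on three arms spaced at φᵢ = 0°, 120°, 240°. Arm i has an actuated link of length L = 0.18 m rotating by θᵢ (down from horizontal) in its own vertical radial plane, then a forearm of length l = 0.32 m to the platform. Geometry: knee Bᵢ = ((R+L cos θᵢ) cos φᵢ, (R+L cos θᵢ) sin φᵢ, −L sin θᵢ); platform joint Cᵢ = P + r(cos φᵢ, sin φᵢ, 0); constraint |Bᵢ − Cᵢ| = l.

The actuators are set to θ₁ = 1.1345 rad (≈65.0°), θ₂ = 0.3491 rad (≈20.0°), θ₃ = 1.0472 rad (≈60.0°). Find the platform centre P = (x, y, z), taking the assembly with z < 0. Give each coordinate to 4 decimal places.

arm 1 at φ=0.0°: ρ1 = 0.1661;  O1 = (0.1661, 0.0000, -0.1631)
arm 2 at φ=120.0°: ρ2 = 0.2591;  O2 = (-0.1296, 0.2244, -0.0616)
φ3=240.0°: virtual centre (-0.0900, -0.1559, -0.1559), radius l
|O₂|²−|O₁|² = 0.0168;  |O₃|²−|O₁|² = 0.0025
[-0.5913 0.4488 0.2031]·P = 0.0168;  [-0.5121 -0.3118 0.0145]·P = 0.0025
det = 0.4142;  x = -0.0153+0.1686z,  y = 0.0171+-0.2305z
quadratic in z: (1.0815)z²+(0.2572)z+(-0.0426)=0, √Δ=0.5004 → z ∈ {-0.3502, 0.1124}; z = -0.3502 (taking z<0)
x = -0.0744, y = 0.0978

(-0.0744, 0.0978, -0.3502)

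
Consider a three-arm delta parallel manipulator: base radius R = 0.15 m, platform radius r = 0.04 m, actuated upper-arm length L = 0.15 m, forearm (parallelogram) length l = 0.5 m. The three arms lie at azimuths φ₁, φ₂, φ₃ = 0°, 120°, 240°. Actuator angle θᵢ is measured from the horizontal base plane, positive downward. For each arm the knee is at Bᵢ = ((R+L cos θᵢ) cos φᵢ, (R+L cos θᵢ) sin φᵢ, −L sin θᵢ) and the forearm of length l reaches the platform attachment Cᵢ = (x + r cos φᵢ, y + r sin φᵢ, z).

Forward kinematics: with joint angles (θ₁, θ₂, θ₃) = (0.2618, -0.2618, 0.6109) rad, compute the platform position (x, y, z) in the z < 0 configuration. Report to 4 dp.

arm 1 at φ=0.0°: e+L cos θ1 = 0.2549;  O1 = (0.2549, 0.0000, -0.0388)
O2 = (0.2549·cos120.0°, 0.2549·sin120.0°, 0.0388) = (-0.1274, 0.2207, 0.0388)
O3 = (0.2329·cos240.0°, 0.2329·sin240.0°, -0.0860) = (-0.1164, -0.2017, -0.0860)
eliminate P² terms by subtracting sphere 1 from 2 and 3
plane₁₂: -0.7647x+0.4415y+0.1553z = 0.0000
det = 0.6363;  x = 0.0034+0.0329z,  y = 0.0058+-0.2947z
sphere 1 gives Az²+Bz+C=0 with A=1.0880, B=0.0577, C=-0.1852;  B²−4AC=0.8092;  roots -0.4399, 0.3869;  negative root z = -0.4399
x = -0.0111, y = 0.1355

(-0.0111, 0.1355, -0.4399)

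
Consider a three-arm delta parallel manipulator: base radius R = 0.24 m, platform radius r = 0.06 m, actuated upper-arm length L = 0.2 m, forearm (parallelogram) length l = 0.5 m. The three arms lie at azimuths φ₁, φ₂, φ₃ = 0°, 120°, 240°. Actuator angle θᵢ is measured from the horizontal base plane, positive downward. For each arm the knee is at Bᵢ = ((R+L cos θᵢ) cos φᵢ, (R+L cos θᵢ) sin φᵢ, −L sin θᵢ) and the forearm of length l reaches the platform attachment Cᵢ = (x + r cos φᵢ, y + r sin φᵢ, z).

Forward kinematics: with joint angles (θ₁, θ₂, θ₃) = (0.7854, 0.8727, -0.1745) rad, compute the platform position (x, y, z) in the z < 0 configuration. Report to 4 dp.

φ1=0.0°: virtual centre (0.3214, 0.0000, -0.1414), radius l
arm 2 at φ=120.0°: ρ2 = 0.3086;  O2 = (-0.1543, 0.2672, -0.1532)
O3 = (0.3770·cos240.0°, 0.3770·sin240.0°, 0.0347) = (-0.1885, -0.3265, 0.0347)
eliminate P² terms by subtracting sphere 1 from 2 and 3
linear system: -0.9514x+0.5344y = -0.0046−-0.0236z; -1.0198x+-0.6529y = 0.0200−0.3523z
det = 1.1662;  x = -0.0066+0.1482z,  y = -0.0204+0.3080z
sphere 1 gives Az²+Bz+C=0 with A=1.1169, B=0.1731, C=-0.1220;  B²−4AC=0.5750;  roots -0.4170, 0.2620;  negative root z = -0.4170
x = -0.0684, y = -0.1488

(-0.0684, -0.1488, -0.4170)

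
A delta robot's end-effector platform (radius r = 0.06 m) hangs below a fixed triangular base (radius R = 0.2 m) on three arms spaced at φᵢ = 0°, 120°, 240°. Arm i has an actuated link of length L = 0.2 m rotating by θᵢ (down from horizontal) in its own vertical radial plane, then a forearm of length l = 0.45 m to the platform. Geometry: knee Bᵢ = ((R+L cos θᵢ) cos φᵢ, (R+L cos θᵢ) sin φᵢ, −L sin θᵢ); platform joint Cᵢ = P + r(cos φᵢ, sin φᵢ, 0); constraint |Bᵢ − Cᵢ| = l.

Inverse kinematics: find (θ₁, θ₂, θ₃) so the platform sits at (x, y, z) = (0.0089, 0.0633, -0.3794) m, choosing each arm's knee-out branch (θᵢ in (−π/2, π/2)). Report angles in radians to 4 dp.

φ1=0.0° → target in arm frame (0.0089, 0.0633)
  A cos θ + B sin θ = C:  0.1311·cos θ + -0.3794·sin θ = -0.0066
  θ1 = atan2(B,A) + arccos(C/0.4014) = 0.3491
rotate P by −φ2: (0.0504, -0.0394, -0.3794)
  e−x'=0.0896;  (l²−L²−(e−x')²−y'²−z²)/2L = 0.0224
  θ2 = atan2(B,A) + arccos(C/0.3898) = 0.1744
φ3=240.0° → target in arm frame (-0.0593, -0.0239)
  A cos θ + B sin θ = C:  0.1993·cos θ + -0.3794·sin θ = -0.0543
  γ=atan2(-0.3794,0.1993)=-1.0872;  ψ=arccos(-0.1267)=1.6979;  θ3=γ+ψ≈0.6107

θ₁ = 0.3491, θ₂ = 0.1744, θ₃ = 0.6107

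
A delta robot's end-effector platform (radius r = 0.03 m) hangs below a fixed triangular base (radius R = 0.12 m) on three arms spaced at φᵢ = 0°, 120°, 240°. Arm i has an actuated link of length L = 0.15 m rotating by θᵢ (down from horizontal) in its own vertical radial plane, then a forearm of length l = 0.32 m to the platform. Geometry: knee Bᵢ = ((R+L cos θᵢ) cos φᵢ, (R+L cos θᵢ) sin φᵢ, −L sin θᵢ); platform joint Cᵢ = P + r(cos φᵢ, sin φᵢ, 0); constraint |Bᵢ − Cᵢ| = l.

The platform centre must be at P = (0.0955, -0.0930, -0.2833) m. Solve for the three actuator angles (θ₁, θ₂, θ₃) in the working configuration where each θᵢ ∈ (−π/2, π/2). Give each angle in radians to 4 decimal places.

φ1=0.0° → target in arm frame (0.0955, -0.0930)
  A=-0.0055, B=-0.2833, C=(l²−L²−A²−y'²−z²)/(2L)=-0.0301
  θ1 = atan2(B,A) + arccos(C/0.2834) = 0.0871
arm 2 (φ=120.0°): x'=-0.1283, y'=-0.0362
  A cos θ + B sin θ = C:  0.2183·cos θ + -0.2833·sin θ = -0.1644
  √(A²+B²)=0.3576;  θ2 = -0.9143+2.0484 ≈ 1.1341
rotate P by −φ3: (0.0328, 0.1292, -0.2833)
  A=0.0572, B=-0.2833, C=(l²−L²−A²−y'²−z²)/(2L)=-0.0678
  γ=atan2(-0.2833,0.0572)=-1.3715;  ψ=arccos(-0.2344)=1.8074;  θ3=γ+ψ≈0.4359

θ₁ = 0.0871, θ₂ = 1.1341, θ₃ = 0.4359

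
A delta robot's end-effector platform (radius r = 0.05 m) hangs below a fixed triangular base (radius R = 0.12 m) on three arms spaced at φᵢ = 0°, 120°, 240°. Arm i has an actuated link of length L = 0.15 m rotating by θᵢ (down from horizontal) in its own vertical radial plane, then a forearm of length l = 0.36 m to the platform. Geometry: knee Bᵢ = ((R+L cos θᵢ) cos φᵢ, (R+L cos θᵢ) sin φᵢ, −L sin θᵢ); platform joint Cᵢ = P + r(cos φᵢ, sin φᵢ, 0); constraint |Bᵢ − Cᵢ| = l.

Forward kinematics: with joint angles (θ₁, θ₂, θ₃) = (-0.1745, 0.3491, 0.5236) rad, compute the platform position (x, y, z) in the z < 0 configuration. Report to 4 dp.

(0.0892, 0.0242, -0.3093)

S1 = (0.2177·cos0.0°, 0.2177·sin0.0°, 0.0260) = (0.2177, 0.0000, 0.0260)
φ2=120.0°: virtual centre (-0.1055, 0.1827, -0.0513), radius l
arm 3 at φ=240.0°: (R−r)+L cos θ3 = 0.1999;  S3 = (-0.1000, -0.1731, -0.0750)
subtract pairs → two planes through P
plane₁₂: -0.6464x+0.3654y+-0.1547z = -0.0009
det = 0.4560;  x = 0.0027+-0.2794z,  y = 0.0022+-0.0709z
sphere 1 gives Az²+Bz+C=0 with A=1.0831, B=0.0678, C=-0.0827;  B²−4AC=0.3628;  roots -0.3093, 0.2468;  negative root z = -0.3093
x = 0.0892, y = 0.0242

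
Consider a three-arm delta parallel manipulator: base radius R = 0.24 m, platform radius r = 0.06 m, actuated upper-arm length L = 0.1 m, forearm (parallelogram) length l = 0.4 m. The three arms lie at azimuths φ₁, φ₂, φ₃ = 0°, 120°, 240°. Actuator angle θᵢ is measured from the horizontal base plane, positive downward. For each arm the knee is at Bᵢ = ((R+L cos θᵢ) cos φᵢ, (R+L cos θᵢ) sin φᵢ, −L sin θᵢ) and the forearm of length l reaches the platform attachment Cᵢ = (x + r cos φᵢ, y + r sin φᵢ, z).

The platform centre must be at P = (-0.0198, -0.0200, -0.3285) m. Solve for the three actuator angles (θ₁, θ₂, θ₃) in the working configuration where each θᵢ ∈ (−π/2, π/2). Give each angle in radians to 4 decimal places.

arm 1 (φ=0.0°): x'=-0.0198, y'=-0.0200
  A=0.1998, B=-0.3285, C=(l²−L²−A²−y'²−z²)/(2L)=0.0088
  θ1 = atan2(B,A) + arccos(C/0.3845) = 0.5235
φ2=120.0° → target in arm frame (-0.0074, 0.0271)
  e−x'=0.1874;  (l²−L²−(e−x')²−y'²−z²)/2L = 0.0311
  γ=atan2(-0.3285,0.1874)=-1.0523;  ψ=arccos(0.0823)=1.4884;  θ2=γ+ψ≈0.4361
arm 3 (φ=240.0°): x'=0.0272, y'=-0.0071
  e−x'=0.1528;  (l²−L²−(e−x')²−y'²−z²)/2L = 0.0935
  θ3 = atan2(B,A) + arccos(C/0.3623) = 0.1744

θ₁ = 0.5235, θ₂ = 0.4361, θ₃ = 0.1744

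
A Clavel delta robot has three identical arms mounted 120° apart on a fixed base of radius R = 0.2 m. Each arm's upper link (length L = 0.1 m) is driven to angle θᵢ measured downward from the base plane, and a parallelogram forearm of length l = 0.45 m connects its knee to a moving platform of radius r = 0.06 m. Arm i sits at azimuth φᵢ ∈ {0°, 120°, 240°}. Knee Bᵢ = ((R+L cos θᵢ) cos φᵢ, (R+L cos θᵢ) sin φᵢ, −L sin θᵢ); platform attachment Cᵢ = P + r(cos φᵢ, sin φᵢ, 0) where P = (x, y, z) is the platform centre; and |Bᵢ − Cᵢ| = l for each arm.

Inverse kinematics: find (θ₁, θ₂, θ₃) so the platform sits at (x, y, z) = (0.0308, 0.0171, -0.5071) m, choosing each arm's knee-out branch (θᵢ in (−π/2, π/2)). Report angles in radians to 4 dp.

θ₁ = 1.0466, θ₂ = 1.2212, θ₃ = 1.3959

φ1=0.0° → target in arm frame (0.0308, 0.0171)
  e−x'=0.1092;  (l²−L²−(e−x')²−y'²−z²)/2L = -0.3843
  θ1 = atan2(B,A) + arccos(C/0.5187) = 1.0466
arm 2 (φ=120.0°): x'=-0.0006, y'=-0.0352
  A=0.1406, B=-0.5071, C=(l²−L²−A²−y'²−z²)/(2L)=-0.4283
  √(A²+B²)=0.5262;  θ2 = -1.3003+2.5216 ≈ 1.2212
φ3=240.0° → target in arm frame (-0.0302, 0.0181)
  e−x'=0.1702;  (l²−L²−(e−x')²−y'²−z²)/2L = -0.4697
  γ=atan2(-0.5071,0.1702)=-1.2470;  ψ=arccos(-0.8782)=2.6429;  θ3=γ+ψ≈1.3959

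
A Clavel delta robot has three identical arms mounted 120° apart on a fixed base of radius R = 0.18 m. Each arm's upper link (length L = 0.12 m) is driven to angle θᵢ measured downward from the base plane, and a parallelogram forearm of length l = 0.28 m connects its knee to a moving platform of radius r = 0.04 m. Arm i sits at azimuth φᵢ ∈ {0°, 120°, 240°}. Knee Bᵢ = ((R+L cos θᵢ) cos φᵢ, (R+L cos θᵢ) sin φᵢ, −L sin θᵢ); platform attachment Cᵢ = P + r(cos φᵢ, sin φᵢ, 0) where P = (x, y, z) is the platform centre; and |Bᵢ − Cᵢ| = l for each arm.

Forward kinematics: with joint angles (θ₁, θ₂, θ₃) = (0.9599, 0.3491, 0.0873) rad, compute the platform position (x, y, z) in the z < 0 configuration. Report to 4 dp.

centre 1 = (0.2088·cos0.0°, 0.2088·sin0.0°, -0.0983) = (0.2088, 0.0000, -0.0983)
arm 2 at φ=120.0°: e+L cos θ2 = 0.2528;  centre 2 = (-0.1264, 0.2189, -0.0410)
centre 3 = (0.2595·cos240.0°, 0.2595·sin240.0°, -0.0105) = (-0.1298, -0.2248, -0.0105)
eliminate P² terms by subtracting sphere 1 from 2 and 3
linear system: -0.6704x+0.4378y = 0.0123−0.1145z; -0.6772x+-0.4495y = 0.0142−0.1757z
det = 0.5979;  x = -0.0196+0.2147z,  y = -0.0020+0.0673z
sphere 1 gives Az²+Bz+C=0 with A=1.0506, B=0.0982, C=-0.0165;  B²−4AC=0.0791;  roots -0.1806, 0.0871;  negative root z = -0.1806
x = -0.0584, y = -0.0141

(-0.0584, -0.0141, -0.1806)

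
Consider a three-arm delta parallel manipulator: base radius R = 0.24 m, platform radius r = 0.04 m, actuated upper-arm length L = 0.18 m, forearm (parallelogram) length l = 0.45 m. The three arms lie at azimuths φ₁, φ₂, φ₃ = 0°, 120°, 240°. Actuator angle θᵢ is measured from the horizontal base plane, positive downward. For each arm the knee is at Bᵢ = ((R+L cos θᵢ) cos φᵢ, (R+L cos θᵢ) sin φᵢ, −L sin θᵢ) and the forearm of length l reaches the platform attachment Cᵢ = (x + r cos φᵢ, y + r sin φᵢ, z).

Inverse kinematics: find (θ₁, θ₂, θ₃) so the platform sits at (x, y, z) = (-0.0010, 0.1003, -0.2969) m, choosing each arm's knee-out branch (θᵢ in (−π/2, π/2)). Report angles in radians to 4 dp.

arm 1 (φ=0.0°): x'=-0.0010, y'=0.1003
  A=0.2010, B=-0.2969, C=(l²−L²−A²−y'²−z²)/(2L)=0.0875
  γ=atan2(-0.2969,0.2010)=-0.9757;  ψ=arccos(0.2440)=1.3243;  θ1=γ+ψ≈0.3487
φ2=120.0° → target in arm frame (0.0874, -0.0493)
  e−x'=0.1126;  (l²−L²−(e−x')²−y'²−z²)/2L = 0.1857
  √(A²+B²)=0.3175;  θ2 = -1.2082+0.9464 ≈ -0.2618
rotate P by −φ3: (-0.0864, -0.0510, -0.2969)
  A cos θ + B sin θ = C:  0.2864·cos θ + -0.2969·sin θ = -0.0074
  γ=atan2(-0.2969,0.2864)=-0.8035;  ψ=arccos(-0.0179)=1.5887;  θ3=γ+ψ≈0.7852

θ₁ = 0.3487, θ₂ = -0.2618, θ₃ = 0.7852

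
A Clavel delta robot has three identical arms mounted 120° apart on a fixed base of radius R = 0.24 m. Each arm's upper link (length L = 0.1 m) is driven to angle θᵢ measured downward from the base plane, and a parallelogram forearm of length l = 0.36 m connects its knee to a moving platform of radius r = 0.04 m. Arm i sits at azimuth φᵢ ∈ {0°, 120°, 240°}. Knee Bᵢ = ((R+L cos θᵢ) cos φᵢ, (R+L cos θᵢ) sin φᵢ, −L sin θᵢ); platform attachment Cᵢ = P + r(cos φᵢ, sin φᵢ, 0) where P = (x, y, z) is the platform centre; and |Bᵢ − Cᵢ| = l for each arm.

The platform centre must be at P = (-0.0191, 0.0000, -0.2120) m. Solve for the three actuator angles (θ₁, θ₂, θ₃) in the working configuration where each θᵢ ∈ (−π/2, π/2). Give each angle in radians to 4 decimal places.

θ₁ = 0.3495, θ₂ = -0.0005, θ₃ = -0.0005

φ1=0.0° → target in arm frame (-0.0191, 0.0000)
  e−x'=0.2191;  (l²−L²−(e−x')²−y'²−z²)/2L = 0.1333
  θ1 = atan2(B,A) + arccos(C/0.3049) = 0.3495
φ2=120.0° → target in arm frame (0.0095, 0.0165)
  A=0.1904, B=-0.2120, C=(l²−L²−A²−y'²−z²)/(2L)=0.1906
  θ2 = atan2(B,A) + arccos(C/0.2850) = -0.0005
arm 3 (φ=240.0°): x'=0.0096, y'=-0.0165
  e−x'=0.1904;  (l²−L²−(e−x')²−y'²−z²)/2L = 0.1906
  θ3 = atan2(B,A) + arccos(C/0.2850) = -0.0005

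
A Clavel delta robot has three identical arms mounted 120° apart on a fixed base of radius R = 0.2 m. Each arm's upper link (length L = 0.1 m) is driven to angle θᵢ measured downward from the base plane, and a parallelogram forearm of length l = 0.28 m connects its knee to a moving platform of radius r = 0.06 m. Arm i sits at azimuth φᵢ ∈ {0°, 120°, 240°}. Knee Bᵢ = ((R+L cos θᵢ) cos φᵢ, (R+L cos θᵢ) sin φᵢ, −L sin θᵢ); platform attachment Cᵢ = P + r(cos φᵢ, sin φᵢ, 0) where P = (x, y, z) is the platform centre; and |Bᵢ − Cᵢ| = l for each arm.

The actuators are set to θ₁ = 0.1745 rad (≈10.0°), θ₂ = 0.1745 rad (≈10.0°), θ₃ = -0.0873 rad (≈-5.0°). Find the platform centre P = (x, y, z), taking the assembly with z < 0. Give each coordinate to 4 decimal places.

(-0.0058, -0.0101, -0.1538)

φ1=0.0°: virtual centre (0.2385, 0.0000, -0.0174), radius l
arm 2 at φ=120.0°: e+L cos θ2 = 0.2385;  centre 2 = (-0.1192, 0.2065, -0.0174)
centre 3 = (0.2396·cos240.0°, 0.2396·sin240.0°, 0.0087) = (-0.1198, -0.2075, 0.0087)
subtract pairs → two planes through P
plane₁₂: -0.7154x+0.4131y+0.0000z = 0.0000
det = 0.5929;  x = -0.0002+0.0363z,  y = -0.0004+0.0629z
into |P−centre ₁|² = l²: 1.0053z² + 0.0173z + -0.0211 = 0;  Δ = 0.0852;  z = -0.1538 or 0.1366 → z<0 root = -0.1538
x = -0.0058, y = -0.0101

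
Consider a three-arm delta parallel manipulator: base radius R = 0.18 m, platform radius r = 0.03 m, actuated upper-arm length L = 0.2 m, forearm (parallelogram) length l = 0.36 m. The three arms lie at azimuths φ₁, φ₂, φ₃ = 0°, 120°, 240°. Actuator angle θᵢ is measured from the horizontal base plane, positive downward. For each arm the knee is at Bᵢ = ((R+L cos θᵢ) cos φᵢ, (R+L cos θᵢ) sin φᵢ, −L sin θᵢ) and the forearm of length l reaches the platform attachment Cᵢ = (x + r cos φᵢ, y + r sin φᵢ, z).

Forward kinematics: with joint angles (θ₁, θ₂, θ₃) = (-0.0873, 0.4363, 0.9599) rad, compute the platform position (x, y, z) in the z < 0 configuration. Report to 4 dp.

(0.0796, 0.0574, -0.2141)

φ1=0.0°: virtual centre (0.3492, 0.0000, 0.0174), radius l
centre 2 = (0.3313·cos120.0°, 0.3313·sin120.0°, -0.0845) = (-0.1656, 0.2869, -0.0845)
arm 3 at φ=240.0°: (R−r)+L cos θ3 = 0.2647;  centre 3 = (-0.1324, -0.2293, -0.1638)
|centre ₂|²−|centre ₁|² = -0.0054;  |centre ₃|²−|centre ₁|² = -0.0254
[-1.0297 0.5738 -0.2039]·P = -0.0054;  [-0.9632 -0.4585 -0.3625]·P = -0.0254
Cramer: x(z) = 0.0166-0.2942z;  y(z) = 0.0204-0.1726z
into |P−centre ₁|² = l²: 1.1164z² + 0.1538z + -0.0182 = 0;  Δ = 0.1051;  z = -0.2141 or 0.0763 → z<0 root = -0.2141
x = 0.0796, y = 0.0574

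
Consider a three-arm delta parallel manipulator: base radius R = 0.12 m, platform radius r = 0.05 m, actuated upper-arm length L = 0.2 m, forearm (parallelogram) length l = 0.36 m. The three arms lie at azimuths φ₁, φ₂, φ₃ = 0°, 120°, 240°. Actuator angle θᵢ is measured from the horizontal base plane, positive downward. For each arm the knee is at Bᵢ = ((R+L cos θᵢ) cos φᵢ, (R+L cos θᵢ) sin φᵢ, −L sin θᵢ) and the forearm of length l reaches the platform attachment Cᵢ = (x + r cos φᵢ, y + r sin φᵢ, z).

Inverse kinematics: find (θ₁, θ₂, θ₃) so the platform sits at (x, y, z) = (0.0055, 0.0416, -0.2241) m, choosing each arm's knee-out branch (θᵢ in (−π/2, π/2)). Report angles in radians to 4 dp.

θ₁ = -0.0870, θ₂ = -0.2617, θ₃ = 0.1745

arm 1 (φ=0.0°): x'=0.0055, y'=0.0416
  e−x'=0.0645;  (l²−L²−(e−x')²−y'²−z²)/2L = 0.0837
  θ1 = atan2(B,A) + arccos(C/0.2332) = -0.0870
φ2=120.0° → target in arm frame (0.0333, -0.0256)
  e−x'=0.0367;  (l²−L²−(e−x')²−y'²−z²)/2L = 0.0934
  √(A²+B²)=0.2271;  θ2 = -1.4084+1.1467 ≈ -0.2617
φ3=240.0° → target in arm frame (-0.0388, -0.0160)
  A=0.1088, B=-0.2241, C=(l²−L²−A²−y'²−z²)/(2L)=0.0682
  θ3 = atan2(B,A) + arccos(C/0.2491) = 0.1745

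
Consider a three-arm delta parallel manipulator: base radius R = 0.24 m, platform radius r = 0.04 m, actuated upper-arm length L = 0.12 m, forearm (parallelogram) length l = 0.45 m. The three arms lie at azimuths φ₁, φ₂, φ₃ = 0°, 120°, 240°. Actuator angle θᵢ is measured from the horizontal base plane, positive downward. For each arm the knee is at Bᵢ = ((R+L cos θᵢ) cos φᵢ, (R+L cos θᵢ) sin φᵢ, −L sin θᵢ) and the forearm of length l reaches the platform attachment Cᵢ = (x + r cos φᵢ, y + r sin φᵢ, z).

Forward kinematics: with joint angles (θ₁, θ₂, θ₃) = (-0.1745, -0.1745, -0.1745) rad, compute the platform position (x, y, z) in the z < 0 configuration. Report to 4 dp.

centre 1 = (0.3182·cos0.0°, 0.3182·sin0.0°, 0.0208) = (0.3182, 0.0000, 0.0208)
arm 2 at φ=120.0°: e+L cos θ2 = 0.3182;  centre 2 = (-0.1591, 0.2755, 0.0208)
φ3=240.0°: virtual centre (-0.1591, -0.2755, 0.0208), radius l
|centre ₂|²−|centre ₁|² = 0.0000;  |centre ₃|²−|centre ₁|² = 0.0000
plane₁₂: -0.9545x+0.5511y+0.0000z = 0.0000
det = 1.0521;  x = 0.0000+0.0000z,  y = 0.0000+0.0000z
quadratic in z: (1.0000)z²+(-0.0417)z+(-0.1008)=0, √Δ=0.6364 → z ∈ {-0.2974, 0.3391}; z = -0.2974 (taking z<0)
x = 0.0000, y = 0.0000

(0.0000, 0.0000, -0.2974)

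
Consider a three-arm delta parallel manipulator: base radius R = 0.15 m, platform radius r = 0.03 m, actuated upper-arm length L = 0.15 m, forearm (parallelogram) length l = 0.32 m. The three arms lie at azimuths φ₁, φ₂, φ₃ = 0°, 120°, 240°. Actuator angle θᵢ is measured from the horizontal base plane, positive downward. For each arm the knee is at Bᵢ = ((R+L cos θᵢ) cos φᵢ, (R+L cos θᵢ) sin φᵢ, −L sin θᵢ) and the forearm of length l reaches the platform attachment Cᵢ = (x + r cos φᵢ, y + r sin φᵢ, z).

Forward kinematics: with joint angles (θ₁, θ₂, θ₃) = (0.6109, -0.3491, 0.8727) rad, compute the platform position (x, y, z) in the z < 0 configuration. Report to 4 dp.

φ1=0.0°: virtual centre (0.2429, 0.0000, -0.0860), radius l
arm 2 at φ=120.0°: ρ2 = 0.2610;  centre 2 = (-0.1305, 0.2260, 0.0513)
arm 3 at φ=240.0°: ρ3 = 0.2164;  centre 3 = (-0.1082, -0.1874, -0.1149)
eliminate P² terms by subtracting sphere 1 from 2 and 3
[-0.7467 0.4520 0.2747]·P = 0.0043;  [-0.7022 -0.3748 -0.0577]·P = -0.0063
det = 0.5973;  x = 0.0021+0.1287z,  y = 0.0130+-0.3951z
quadratic in z: (1.1727)z²+(0.0998)z+(-0.0368)=0, √Δ=0.4276 → z ∈ {-0.2248, 0.1397}; z = -0.2248 (taking z<0)
x = -0.0269, y = 0.1019

(-0.0269, 0.1019, -0.2248)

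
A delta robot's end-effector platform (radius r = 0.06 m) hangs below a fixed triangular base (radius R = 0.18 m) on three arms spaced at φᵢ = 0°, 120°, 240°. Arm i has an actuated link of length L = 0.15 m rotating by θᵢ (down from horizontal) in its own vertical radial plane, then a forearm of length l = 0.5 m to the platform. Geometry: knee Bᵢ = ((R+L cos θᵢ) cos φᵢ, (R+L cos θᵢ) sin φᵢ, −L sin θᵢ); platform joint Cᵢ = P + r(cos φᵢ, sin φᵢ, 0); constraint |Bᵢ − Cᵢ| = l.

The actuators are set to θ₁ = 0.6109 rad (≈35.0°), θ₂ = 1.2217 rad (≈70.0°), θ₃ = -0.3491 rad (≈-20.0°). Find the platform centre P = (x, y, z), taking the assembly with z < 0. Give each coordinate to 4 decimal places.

(-0.0142, -0.2501, -0.4344)

arm 1 at φ=0.0°: ρ1 = 0.2429;  centre 1 = (0.2429, 0.0000, -0.0860)
φ2=120.0°: virtual centre (-0.0857, 0.1484, -0.1410), radius l
centre 3 = (0.2610·cos240.0°, 0.2610·sin240.0°, 0.0513) = (-0.1305, -0.2260, 0.0513)
eliminate P² terms by subtracting sphere 1 from 2 and 3
[-0.6570 0.2967 -0.1098]·P = -0.0172;  [-0.7467 -0.4520 0.2747]·P = 0.0043
Cramer: x(z) = 0.0125+0.0615z;  y(z) = -0.0302+0.5062z
into |P−centre ₁|² = l²: 1.2600z² + 0.1132z + -0.1886 = 0;  Δ = 0.9634;  z = -0.4344 or 0.3446 → z<0 root = -0.4344
x = -0.0142, y = -0.2501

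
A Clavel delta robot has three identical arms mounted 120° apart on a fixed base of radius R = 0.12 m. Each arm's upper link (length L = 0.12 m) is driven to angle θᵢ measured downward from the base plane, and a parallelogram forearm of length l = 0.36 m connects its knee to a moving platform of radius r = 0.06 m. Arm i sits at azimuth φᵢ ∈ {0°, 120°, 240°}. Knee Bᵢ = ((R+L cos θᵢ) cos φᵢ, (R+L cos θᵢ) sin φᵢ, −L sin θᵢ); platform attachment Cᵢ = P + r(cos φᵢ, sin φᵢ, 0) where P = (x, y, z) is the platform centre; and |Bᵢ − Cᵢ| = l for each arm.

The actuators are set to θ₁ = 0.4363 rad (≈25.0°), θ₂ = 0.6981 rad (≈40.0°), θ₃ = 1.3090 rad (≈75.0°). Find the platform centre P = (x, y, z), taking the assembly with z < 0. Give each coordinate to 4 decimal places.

φ1=0.0°: virtual centre (0.1688, 0.0000, -0.0507), radius l
arm 2 at φ=120.0°: (R−r)+L cos θ2 = 0.1519;  S2 = (-0.0760, 0.1316, -0.0771)
arm 3 at φ=240.0°: (R−r)+L cos θ3 = 0.0911;  S3 = (-0.0455, -0.0789, -0.1159)
eliminate P² terms by subtracting sphere 1 from 2 and 3
plane₁₂: -0.4894x+0.2631y+-0.0528z = -0.0020
det = 0.1900;  x = 0.0146+-0.2245z,  y = 0.0195+-0.2168z
quadratic in z: (1.0974)z²+(0.1622)z+(-0.1029)=0, √Δ=0.6913 → z ∈ {-0.3889, 0.2411}; z = -0.3889 (taking z<0)
x = 0.1019, y = 0.1038

(0.1019, 0.1038, -0.3889)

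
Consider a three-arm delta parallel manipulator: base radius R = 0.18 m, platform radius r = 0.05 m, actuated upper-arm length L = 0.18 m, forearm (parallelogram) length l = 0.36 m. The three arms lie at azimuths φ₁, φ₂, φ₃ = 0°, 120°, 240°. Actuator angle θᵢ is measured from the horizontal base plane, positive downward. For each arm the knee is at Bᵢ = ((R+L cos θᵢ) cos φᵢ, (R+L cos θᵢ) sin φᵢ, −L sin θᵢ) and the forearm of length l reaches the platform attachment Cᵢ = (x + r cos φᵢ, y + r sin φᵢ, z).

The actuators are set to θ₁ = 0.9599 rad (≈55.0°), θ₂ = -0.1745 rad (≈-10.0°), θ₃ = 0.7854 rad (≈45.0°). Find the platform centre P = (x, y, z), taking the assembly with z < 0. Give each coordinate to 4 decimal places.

(-0.0858, 0.1000, -0.2808)

φ1=0.0°: virtual centre (0.2332, 0.0000, -0.1474), radius l
centre 2 = (0.3073·cos120.0°, 0.3073·sin120.0°, 0.0313) = (-0.1536, 0.2661, 0.0313)
φ3=240.0°: virtual centre (-0.1286, -0.2228, -0.1273), radius l
|centre ₂|²−|centre ₁|² = 0.0192;  |centre ₃|²−|centre ₁|² = 0.0062
plane₁₂: -0.7738x+0.5322y+0.3574z = 0.0192
Cramer: x(z) = -0.0163+0.2476z;  y(z) = 0.0125-0.3116z
into |P−centre ₁|² = l²: 1.1584z² + 0.1636z + -0.0454 = 0;  Δ = 0.2373;  z = -0.2808 or 0.1396 → z<0 root = -0.2808
x = -0.0858, y = 0.1000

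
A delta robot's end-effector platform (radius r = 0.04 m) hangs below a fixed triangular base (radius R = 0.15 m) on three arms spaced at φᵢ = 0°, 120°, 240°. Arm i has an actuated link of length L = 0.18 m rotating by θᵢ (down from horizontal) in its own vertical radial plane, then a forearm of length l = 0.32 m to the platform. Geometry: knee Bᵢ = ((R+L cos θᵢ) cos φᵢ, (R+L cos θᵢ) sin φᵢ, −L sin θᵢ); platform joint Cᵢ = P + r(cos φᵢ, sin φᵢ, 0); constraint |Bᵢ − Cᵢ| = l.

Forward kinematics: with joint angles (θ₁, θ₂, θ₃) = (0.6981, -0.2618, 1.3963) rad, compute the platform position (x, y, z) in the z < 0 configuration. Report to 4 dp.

arm 1 at φ=0.0°: ρ1 = 0.2479;  centre 1 = (0.2479, 0.0000, -0.1157)
arm 2 at φ=120.0°: ρ2 = 0.2839;  centre 2 = (-0.1419, 0.2458, 0.0466)
centre 3 = (0.1413·cos240.0°, 0.1413·sin240.0°, -0.1773) = (-0.0706, -0.1223, -0.1773)
|centre ₂|²−|centre ₁|² = 0.0079;  |centre ₃|²−|centre ₁|² = -0.0235
[-0.7796 0.4917 0.3246]·P = 0.0079;  [-0.6370 -0.2447 -0.1231]·P = -0.0235
Cramer: x(z) = 0.0190+0.0374z;  y(z) = 0.0463-0.6008z
sphere 1 gives Az²+Bz+C=0 with A=1.3623, B=0.1586, C=-0.0345;  B²−4AC=0.2132;  roots -0.2277, 0.1112;  negative root z = -0.2277
x = 0.0105, y = 0.1831

(0.0105, 0.1831, -0.2277)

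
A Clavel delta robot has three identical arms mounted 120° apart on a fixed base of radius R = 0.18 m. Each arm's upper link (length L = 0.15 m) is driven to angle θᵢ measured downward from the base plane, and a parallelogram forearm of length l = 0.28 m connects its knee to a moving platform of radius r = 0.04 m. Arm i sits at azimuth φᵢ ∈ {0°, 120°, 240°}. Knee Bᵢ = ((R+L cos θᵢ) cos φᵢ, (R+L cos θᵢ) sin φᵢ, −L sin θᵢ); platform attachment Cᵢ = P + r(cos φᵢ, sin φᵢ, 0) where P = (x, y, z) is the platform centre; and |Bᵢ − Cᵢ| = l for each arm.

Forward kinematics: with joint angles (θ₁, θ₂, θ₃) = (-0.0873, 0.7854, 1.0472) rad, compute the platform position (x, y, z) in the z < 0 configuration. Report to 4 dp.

(0.0746, 0.0236, -0.1649)

arm 1 at φ=0.0°: ρ1 = 0.2894;  centre 1 = (0.2894, 0.0000, 0.0131)
arm 2 at φ=120.0°: ρ2 = 0.2461;  centre 2 = (-0.1230, 0.2131, -0.1061)
φ3=240.0°: virtual centre (-0.1075, -0.1862, -0.1299), radius l
|centre ₂|²−|centre ₁|² = -0.0121;  |centre ₃|²−|centre ₁|² = -0.0208
plane₁₂: -0.8249x+0.4262y+-0.2383z = -0.0121
det = 0.6455;  x = 0.0208+-0.3263z,  y = 0.0117+-0.0724z
sphere 1 gives Az²+Bz+C=0 with A=1.1117, B=0.1475, C=-0.0059;  B²−4AC=0.0480;  roots -0.1649, 0.0322;  negative root z = -0.1649
x = 0.0746, y = 0.0236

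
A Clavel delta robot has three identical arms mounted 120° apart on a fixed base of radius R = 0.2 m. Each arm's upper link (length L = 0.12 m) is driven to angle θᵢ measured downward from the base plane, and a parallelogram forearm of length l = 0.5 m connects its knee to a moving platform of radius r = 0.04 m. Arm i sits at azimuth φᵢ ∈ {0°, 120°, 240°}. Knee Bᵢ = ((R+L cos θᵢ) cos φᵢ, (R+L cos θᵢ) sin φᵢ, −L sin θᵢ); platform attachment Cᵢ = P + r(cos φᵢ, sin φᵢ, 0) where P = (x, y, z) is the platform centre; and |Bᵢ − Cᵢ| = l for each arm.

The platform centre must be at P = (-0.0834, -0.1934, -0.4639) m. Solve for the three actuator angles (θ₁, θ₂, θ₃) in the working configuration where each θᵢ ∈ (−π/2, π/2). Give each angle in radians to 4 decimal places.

rotate P by −φ1: (-0.0834, -0.1934, -0.4639)
  A cos θ + B sin θ = C:  0.2434·cos θ + -0.4639·sin θ = -0.3177
  θ1 = atan2(B,A) + arccos(C/0.5239) = 1.1348
arm 2 (φ=120.0°): x'=-0.1258, y'=0.1689
  e−x'=0.2858;  (l²−L²−(e−x')²−y'²−z²)/2L = -0.3742
  θ2 = atan2(B,A) + arccos(C/0.5449) = 1.3093
arm 3 (φ=240.0°): x'=0.2092, y'=0.0245
  A=-0.0492, B=-0.4639, C=(l²−L²−A²−y'²−z²)/(2L)=0.0724
  √(A²+B²)=0.4665;  θ3 = -1.6764+1.4149 ≈ -0.2615

θ₁ = 1.1348, θ₂ = 1.3093, θ₃ = -0.2615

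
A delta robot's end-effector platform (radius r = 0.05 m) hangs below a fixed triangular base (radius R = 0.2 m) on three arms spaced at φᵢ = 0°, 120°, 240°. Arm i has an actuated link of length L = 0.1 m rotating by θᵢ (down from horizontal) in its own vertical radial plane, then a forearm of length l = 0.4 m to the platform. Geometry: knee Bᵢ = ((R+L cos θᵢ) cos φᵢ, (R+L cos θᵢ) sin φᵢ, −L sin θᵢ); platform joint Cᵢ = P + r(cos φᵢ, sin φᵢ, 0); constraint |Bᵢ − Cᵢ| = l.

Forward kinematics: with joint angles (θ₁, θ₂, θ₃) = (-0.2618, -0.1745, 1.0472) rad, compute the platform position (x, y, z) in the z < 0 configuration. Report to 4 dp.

(0.0689, 0.1076, -0.3160)

φ1=0.0°: virtual centre (0.2466, 0.0000, 0.0259), radius l
φ2=120.0°: virtual centre (-0.1242, 0.2152, 0.0174), radius l
O3 = (0.2000·cos240.0°, 0.2000·sin240.0°, -0.0866) = (-0.1000, -0.1732, -0.0866)
|O₂|²−|O₁|² = 0.0006;  |O₃|²−|O₁|² = -0.0140
linear system: -0.7417x+0.4304y = 0.0006−-0.0170z; -0.6932x+-0.3464y = -0.0140−-0.2250z
Cramer: x(z) = 0.0105-0.1850z;  y(z) = 0.0194-0.2792z
into |P−O₁|² = l²: 1.1122z² + 0.0248z + -0.1032 = 0;  Δ = 0.4598;  z = -0.3160 or 0.2937 → z<0 root = -0.3160
x = 0.0689, y = 0.1076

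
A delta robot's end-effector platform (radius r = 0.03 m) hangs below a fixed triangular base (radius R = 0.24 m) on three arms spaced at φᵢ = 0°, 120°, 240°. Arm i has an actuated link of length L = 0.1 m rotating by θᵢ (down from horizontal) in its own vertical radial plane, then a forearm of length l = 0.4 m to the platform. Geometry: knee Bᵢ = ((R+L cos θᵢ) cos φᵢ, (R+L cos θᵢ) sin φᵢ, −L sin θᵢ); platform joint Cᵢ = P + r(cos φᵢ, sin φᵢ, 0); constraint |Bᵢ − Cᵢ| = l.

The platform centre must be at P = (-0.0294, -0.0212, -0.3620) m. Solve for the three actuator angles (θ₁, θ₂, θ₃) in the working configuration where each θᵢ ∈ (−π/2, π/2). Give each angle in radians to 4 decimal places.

arm 1 (φ=0.0°): x'=-0.0294, y'=-0.0212
  A=0.2394, B=-0.3620, C=(l²−L²−A²−y'²−z²)/(2L)=-0.1940
  √(A²+B²)=0.4340;  θ1 = -0.9865+2.0343 ≈ 1.0478
rotate P by −φ2: (-0.0037, 0.0361, -0.3620)
  A=0.2137, B=-0.3620, C=(l²−L²−A²−y'²−z²)/(2L)=-0.1400
  θ2 = atan2(B,A) + arccos(C/0.4204) = 0.8727
rotate P by −φ3: (0.0331, -0.0149, -0.3620)
  e−x'=0.1769;  (l²−L²−(e−x')²−y'²−z²)/2L = -0.0629
  γ=atan2(-0.3620,0.1769)=-1.1162;  ψ=arccos(-0.1560)=1.7275;  θ3=γ+ψ≈0.6113

θ₁ = 1.0478, θ₂ = 0.8727, θ₃ = 0.6113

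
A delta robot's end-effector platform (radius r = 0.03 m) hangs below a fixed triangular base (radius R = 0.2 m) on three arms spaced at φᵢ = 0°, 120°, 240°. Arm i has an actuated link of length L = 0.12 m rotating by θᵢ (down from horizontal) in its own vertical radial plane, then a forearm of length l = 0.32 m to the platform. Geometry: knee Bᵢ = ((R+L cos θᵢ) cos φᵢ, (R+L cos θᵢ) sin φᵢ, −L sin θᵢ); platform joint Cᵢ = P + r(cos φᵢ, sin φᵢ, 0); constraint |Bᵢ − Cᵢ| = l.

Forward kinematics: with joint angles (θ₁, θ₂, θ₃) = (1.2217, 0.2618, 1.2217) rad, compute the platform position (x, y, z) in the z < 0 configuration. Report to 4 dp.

(-0.0461, 0.0798, -0.2857)

arm 1 at φ=0.0°: ρ1 = 0.2110;  O1 = (0.2110, 0.0000, -0.1128)
φ2=120.0°: virtual centre (-0.1430, 0.2476, -0.0311), radius l
O3 = (0.2110·cos240.0°, 0.2110·sin240.0°, -0.1128) = (-0.1055, -0.1828, -0.1128)
eliminate P² terms by subtracting sphere 1 from 2 and 3
plane₁₂: -0.7080x+0.4952y+0.1634z = 0.0255
det = 0.5723;  x = -0.0163+0.1044z,  y = 0.0282+-0.1808z
quadratic in z: (1.0436)z²+(0.1679)z+(-0.0372)=0, √Δ=0.4285 → z ∈ {-0.2857, 0.1248}; z = -0.2857 (taking z<0)
x = -0.0461, y = 0.0798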